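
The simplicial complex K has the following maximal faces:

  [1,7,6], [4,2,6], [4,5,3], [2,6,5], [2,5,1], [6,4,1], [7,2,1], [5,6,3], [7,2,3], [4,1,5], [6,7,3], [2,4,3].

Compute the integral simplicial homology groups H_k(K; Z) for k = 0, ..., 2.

H_0 ≅ Z,  H_1 ≅ Z/2Z,  H_2 = 0.

Take the total order 1 < 2 < 3 < 4 < 5 < 6 < 7 on the vertex set. Then K (dimension 2) consists of the simplices:

  0-simplices (7): [1], [2], [3], [4], [5], [6], [7]
  1-simplices (18): [1,2], [1,4], [1,5], [1,6], [1,7], [2,3], [2,4], [2,5], [2,6], [2,7], [3,4], [3,5], [3,6], [3,7], [4,5], [4,6], [5,6], [6,7]
  2-simplices (12): [1,2,5], [1,2,7], [1,4,5], [1,4,6], [1,6,7], [2,3,4], [2,3,7], [2,4,6], [2,5,6], [3,4,5], [3,5,6], [3,6,7]

giving chain groups C_0 ≅ Z^7, C_1 ≅ Z^18, C_2 ≅ Z^12.

∂_1: C_1 → C_0 is given by ∂[p,q] = [q] − [p].
As a 7×18 matrix over Z this has rank 6, with invariant factors (1,1,1,1,1,1).

The boundary map ∂_2: C_2 → C_1 maps a triangle to the signed sum of its edges. For instance
  ∂[2,3,7] = [3,7] − [2,7] + [2,3],
  ∂[2,4,6] = [4,6] − [2,6] + [2,4].
The 18×12 boundary matrix has rank 12 and Smith normal form diag(1,1,1,1,1,1,1,1,1,1,1,2).

Now H_k = ker ∂_k / im ∂_{k+1}, so:

  H_0: rank C_0 − rank ∂_1 = 7 − 6 = 1, and the invariant factors of ∂_1 are all 1, so H_0 = Z.
  H_1: rank ker ∂_1 − rank ∂_2 = (18 − 6) − 12 = 0, and ∂_2 has invariant factor 2 > 1, so H_1 = Z/2Z.
  H_2: rank ker ∂_2 − rank ∂_3 = (12 − 12) − 0 = 0, and there is no ∂_3, so H_2 = 0.

(K is a triangulation of the real projective plane RP^2.)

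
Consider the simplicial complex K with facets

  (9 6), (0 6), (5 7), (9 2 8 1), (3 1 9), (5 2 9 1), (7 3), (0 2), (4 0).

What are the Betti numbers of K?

b_0 = 1, b_1 = 2, b_2 = 0, b_3 = 0.

Order the vertices as 0 < 1 < 2 < 3 < 4 < 5 < 6 < 7 < 8 < 9. Listing each simplex with vertices in this order, K has dimension 3 with simplices:

  0-simplices (10): [0], [1], [2], [3], [4], [5], [6], [7], [8], [9]
  1-simplices (17): [0,2], [0,4], [0,6], [1,2], [1,3], [1,5], [1,8], [1,9], [2,5], [2,8], [2,9], [3,7], [3,9], [5,7], [5,9], [6,9], [8,9]
  2-simplices (8): [1,2,5], [1,2,8], [1,2,9], [1,3,9], [1,5,9], [1,8,9], [2,5,9], [2,8,9]
  3-simplices (2): [1,2,5,9], [1,2,8,9]

giving chain groups C_0 ≅ Z^10, C_1 ≅ Z^17, C_2 ≅ Z^8, C_3 ≅ Z^2.

The boundary map ∂_1: C_1 → C_0 is given by ∂[p,q] = [q] − [p]. For instance
  ∂[5,7] = [7] − [5].
This gives a 10×17 integer matrix of rank 9; reducing to Smith normal form yields diagonal entries (1,1,1,1,1,1,1,1,1).

Boundary ∂_2: C_2 → C_1 maps a triangle to the signed sum of its edges. For instance
  ∂[1,8,9] = [8,9] − [1,9] + [1,8],
  ∂[1,3,9] = [3,9] − [1,9] + [1,3].
This gives a 17×8 integer matrix of rank 6; reducing to Smith normal form yields diagonal entries (1,1,1,1,1,1).

Boundary ∂_3: C_3 → C_2 sends each 3-simplex σ to the alternating sum Σ_i (−1)^i (σ with its i-th vertex removed). For instance
  ∂[1,2,5,9] = [2,5,9] − [1,5,9] + [1,2,9] − [1,2,5],
  ∂[1,2,8,9] = [2,8,9] − [1,8,9] + [1,2,9] − [1,2,8].
This gives a 8×2 integer matrix of rank 2; reducing to Smith normal form yields diagonal entries (1,1).

Computing H_k = (kernel of ∂_k) / (image of ∂_{k+1}):

  H_0: rank C_0 − rank ∂_1 = 10 − 9 = 1, and the invariant factors of ∂_1 are all 1, so H_0 ≅ Z.
  H_1: rank ker ∂_1 − rank ∂_2 = (17 − 9) − 6 = 2, and the invariant factors of ∂_2 are all 1, so H_1 ≅ Z^2.
  H_2: rank ker ∂_2 − rank ∂_3 = (8 − 6) − 2 = 0, and the invariant factors of ∂_3 are all 1, so H_2 ≅ 0.
  H_3: rank ker ∂_3 − rank ∂_4 = (2 − 2) − 0 = 0, and there is no ∂_4, so H_3 ≅ 0.

As a check, the Euler characteristic is 10 − 17 + 8 − 2 = -1, which agrees with 1 − 2 + 0 − 0 = -1.

Hence the Betti numbers are b_0 = 1, b_1 = 2, b_2 = 0, b_3 = 0.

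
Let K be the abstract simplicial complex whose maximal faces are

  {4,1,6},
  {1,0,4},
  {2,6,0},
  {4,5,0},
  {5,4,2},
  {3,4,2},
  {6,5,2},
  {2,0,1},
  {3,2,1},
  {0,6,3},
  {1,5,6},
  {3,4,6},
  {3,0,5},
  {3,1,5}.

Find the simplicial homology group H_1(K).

H_1 = Z^2.

Fix the vertex order 0 < 1 < 2 < 3 < 4 < 5 < 6 and write every simplex with vertices in increasing order. Then dim K = 2 and the simplices of K are:

  0-simplices (7): [0], [1], [2], [3], [4], [5], [6]
  1-simplices (21): [0,1], [0,2], [0,3], [0,4], [0,5], [0,6], [1,2], [1,3], [1,4], [1,5], [1,6], [2,3], [2,4], [2,5], [2,6], [3,4], [3,5], [3,6], [4,5], [4,6], [5,6]
  2-simplices (14): [0,1,2], [0,1,4], [0,2,6], [0,3,5], [0,3,6], [0,4,5], [1,2,3], [1,3,5], [1,4,6], [1,5,6], [2,3,4], [2,4,5], [2,5,6], [3,4,6]

so the chain groups are C_0 ≅ Z^7, C_1 ≅ Z^21, C_2 ≅ Z^14.

Boundary ∂_1: C_1 → C_0 sends each edge [p,q] (with p < q) to q − p. For instance
  ∂[4,6] = [6] − [4].
This gives a 7×21 integer matrix of rank 6; reducing to Smith normal form yields diagonal entries (1,1,1,1,1,1).

∂_2: C_2 → C_1 maps a triangle to the signed sum of its edges. For instance
  ∂[0,4,5] = [4,5] − [0,5] + [0,4],
  ∂[0,1,2] = [1,2] − [0,2] + [0,1].
The resulting 21×14 matrix has rank 13, and its Smith normal form has invariant factors (1,1,1,1,1,1,1,1,1,1,1,1,1).

Computing H_k = (kernel of ∂_k) / (image of ∂_{k+1}):

  H_1: rank ker ∂_1 − rank ∂_2 = (21 − 6) − 13 = 2, and the invariant factors of ∂_2 are all 1, so H_1 ≅ Z^2.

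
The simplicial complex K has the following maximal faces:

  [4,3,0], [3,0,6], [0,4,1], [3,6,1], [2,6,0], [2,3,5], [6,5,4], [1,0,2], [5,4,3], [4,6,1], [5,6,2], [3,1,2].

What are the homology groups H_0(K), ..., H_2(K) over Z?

Fix the vertex order 0 < 1 < 2 < 3 < 4 < 5 < 6 and write every simplex with vertices in increasing order. Then dim K = 2 and the simplices of K are:

  0-simplices (7): [0], [1], [2], [3], [4], [5], [6]
  1-simplices (18): [0,1], [0,2], [0,3], [0,4], [0,6], [1,2], [1,3], [1,4], [1,6], [2,3], [2,5], [2,6], [3,4], [3,5], [3,6], [4,5], [4,6], [5,6]
  2-simplices (12): [0,1,2], [0,1,4], [0,2,6], [0,3,4], [0,3,6], [1,2,3], [1,3,6], [1,4,6], [2,3,5], [2,5,6], [3,4,5], [4,5,6]

so the chain groups are C_0 ≅ Z^7, C_1 ≅ Z^18, C_2 ≅ Z^12.

Boundary ∂_1: C_1 → C_0 sends each edge [p,q] (with p < q) to q − p.
As a 7×18 matrix over Z this has rank 6, with invariant factors (1,1,1,1,1,1).

∂_2: C_2 → C_1 acts by ∂[p,q,r] = [q,r] − [p,r] + [p,q]. For instance
  ∂[1,4,6] = [4,6] − [1,6] + [1,4],
  ∂[1,3,6] = [3,6] − [1,6] + [1,3].
The 18×12 boundary matrix has rank 12 and Smith normal form diag(1,1,1,1,1,1,1,1,1,1,1,2).

Now H_k = ker ∂_k / im ∂_{k+1}, so:

  H_0: rank C_0 − rank ∂_1 = 7 − 6 = 1, and the invariant factors of ∂_1 are all 1, so H_0 = Z.
  H_1: rank ker ∂_1 − rank ∂_2 = (18 − 6) − 12 = 0, and ∂_2 has invariant factor 2 > 1, so H_1 = Z/2.
  H_2: rank ker ∂_2 − rank ∂_3 = (12 − 12) − 0 = 0, and there is no ∂_3, so H_2 = 0.

As a check, the Euler characteristic is 7 − 18 + 12 = 1, which agrees with 1 − 0 + 0 = 1.
(K is a triangulation of the real projective plane RP^2.)

H_0 ≅ Z,  H_1 ≅ Z/2,  H_2 = 0.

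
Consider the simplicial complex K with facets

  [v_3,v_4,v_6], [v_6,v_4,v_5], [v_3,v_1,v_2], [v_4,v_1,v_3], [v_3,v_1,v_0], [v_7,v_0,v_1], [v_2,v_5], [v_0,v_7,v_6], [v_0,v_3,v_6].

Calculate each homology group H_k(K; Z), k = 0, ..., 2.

We work with the vertex ordering v_0 < v_1 < v_2 < v_3 < v_4 < v_5 < v_6 < v_7. The simplices of K, each written with vertices in increasing order, are:

  0-simplices (8): [v_0], [v_1], [v_2], [v_3], [v_4], [v_5], [v_6], [v_7]
  1-simplices (16): (16 of them)
  2-simplices (8): [v_0,v_1,v_3], [v_0,v_1,v_7], [v_0,v_3,v_6], [v_0,v_6,v_7], [v_1,v_2,v_3], [v_1,v_3,v_4], [v_3,v_4,v_6], [v_4,v_5,v_6]

giving chain groups C_0 ≅ Z^8, C_1 ≅ Z^16, C_2 ≅ Z^8.

Boundary ∂_1: C_1 → C_0 is given by ∂[p,q] = [q] − [p]. For instance
  ∂[v_3,v_6] = [v_6] − [v_3].
This gives a 8×16 integer matrix of rank 7; reducing to Smith normal form yields diagonal entries (1,1,1,1,1,1,1).

∂_2: C_2 → C_1 acts by ∂[p,q,r] = [q,r] − [p,r] + [p,q]. For instance
  ∂[v_3,v_4,v_6] = [v_4,v_6] − [v_3,v_6] + [v_3,v_4],
  ∂[v_0,v_1,v_3] = [v_1,v_3] − [v_0,v_3] + [v_0,v_1].
The 16×8 boundary matrix has rank 8 and Smith normal form diag(1,1,1,1,1,1,1,1).

Reading off H_k = ker ∂_k / im ∂_{k+1}:

  H_0: rank C_0 − rank ∂_1 = 8 − 7 = 1, and the invariant factors of ∂_1 are all 1, so H_0 = Z.
  H_1: rank ker ∂_1 − rank ∂_2 = (16 − 7) − 8 = 1, and the invariant factors of ∂_2 are all 1, so H_1 = Z.
  H_2: rank ker ∂_2 − rank ∂_3 = (8 − 8) − 0 = 0, and there is no ∂_3, so H_2 = 0.

As a check, the Euler characteristic is 8 − 16 + 8 = 0, which agrees with 1 − 1 + 0 = 0.

H_0 = Z,  H_1 = Z,  H_2 = 0.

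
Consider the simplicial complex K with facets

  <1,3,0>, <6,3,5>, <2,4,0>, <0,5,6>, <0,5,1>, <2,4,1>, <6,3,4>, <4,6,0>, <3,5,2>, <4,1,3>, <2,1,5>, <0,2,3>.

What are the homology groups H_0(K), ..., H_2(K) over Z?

H_0 = Z,  H_1 = Z/2,  H_2 = 0.

Take the total order 0 < 1 < 2 < 3 < 4 < 5 < 6 on the vertex set. Then K (dimension 2) consists of the simplices:

  0-simplices (7): [0], [1], [2], [3], [4], [5], [6]
  1-simplices (18): [0,1], [0,2], [0,3], [0,4], [0,5], [0,6], [1,2], [1,3], [1,4], [1,5], [2,3], [2,4], [2,5], [3,4], [3,5], [3,6], [4,6], [5,6]
  2-simplices (12): [0,1,3], [0,1,5], [0,2,3], [0,2,4], [0,4,6], [0,5,6], [1,2,4], [1,2,5], [1,3,4], [2,3,5], [3,4,6], [3,5,6]

Hence C_0 ≅ Z^7, C_1 ≅ Z^18, C_2 ≅ Z^12.

∂_1: C_1 → C_0 sends each edge [p,q] (with p < q) to q − p. For instance
  ∂[1,5] = [5] − [1].
This gives a 7×18 integer matrix of rank 6; reducing to Smith normal form yields diagonal entries (1,1,1,1,1,1).

The boundary map ∂_2: C_2 → C_1 acts by ∂[p,q,r] = [q,r] − [p,r] + [p,q]. For instance
  ∂[0,5,6] = [5,6] − [0,6] + [0,5],
  ∂[0,2,4] = [2,4] − [0,4] + [0,2].
The 18×12 boundary matrix has rank 12 and Smith normal form diag(1,1,1,1,1,1,1,1,1,1,1,2).

Now H_k = ker ∂_k / im ∂_{k+1}, so:

  H_0: rank C_0 − rank ∂_1 = 7 − 6 = 1, and the invariant factors of ∂_1 are all 1, so H_0 = Z.
  H_1: rank ker ∂_1 − rank ∂_2 = (18 − 6) − 12 = 0, and ∂_2 has invariant factor 2 > 1, so H_1 = Z/2.
  H_2: rank ker ∂_2 − rank ∂_3 = (12 − 12) − 0 = 0, and there is no ∂_3, so H_2 = 0.

As a check, the Euler characteristic is 7 − 18 + 12 = 1, which agrees with 1 − 0 + 0 = 1.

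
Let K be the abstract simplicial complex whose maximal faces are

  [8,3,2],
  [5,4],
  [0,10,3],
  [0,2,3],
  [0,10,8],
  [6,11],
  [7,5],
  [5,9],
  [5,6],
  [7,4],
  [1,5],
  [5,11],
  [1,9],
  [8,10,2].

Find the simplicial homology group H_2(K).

Fix the vertex order 0 < 1 < 2 < 3 < 4 < 5 < 6 < 7 < 8 < 9 < 10 < 11 and write every simplex with vertices in increasing order. Then dim K = 2 and the simplices of K are:

  0-simplices (12): [0], [1], [2], [3], [4], [5], [6], [7], [8], [9], [10], [11]
  1-simplices (19): [0,2], [0,3], [0,8], [0,10], [1,5], [1,9], [2,3], [2,8], [2,10], [3,8], [3,10], [4,5], [4,7], [5,6], [5,7], [5,9], [5,11], [6,11], [8,10]
  2-simplices (5): [0,2,3], [0,3,10], [0,8,10], [2,3,8], [2,8,10]

Hence C_0 ≅ Z^12, C_1 ≅ Z^19, C_2 ≅ Z^5.

The boundary map ∂_1: C_1 → C_0 is given by ∂[p,q] = [q] − [p].
As a 12×19 matrix over Z this has rank 10, with invariant factors (1,1,1,1,1,1,1,1,1,1).

∂_2: C_2 → C_1 maps a triangle to the signed sum of its edges. For instance
  ∂[2,3,8] = [3,8] − [2,8] + [2,3],
  ∂[0,2,3] = [2,3] − [0,3] + [0,2].
As a 19×5 matrix over Z this has rank 5, with invariant factors (1,1,1,1,1).

Now H_k = ker ∂_k / im ∂_{k+1}, so:

  H_2: rank ker ∂_2 − rank ∂_3 = (5 − 5) − 0 = 0, and there is no ∂_3, so H_2 ≅ 0.

H_2 = 0.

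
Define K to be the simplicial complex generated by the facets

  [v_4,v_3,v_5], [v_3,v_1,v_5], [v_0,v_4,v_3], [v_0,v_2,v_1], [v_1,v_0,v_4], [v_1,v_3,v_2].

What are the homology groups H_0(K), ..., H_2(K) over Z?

Order the vertices as v_0 < v_1 < v_2 < v_3 < v_4 < v_5. Listing each simplex with vertices in this order, K has dimension 2 with simplices:

  0-simplices (6): [v_0], [v_1], [v_2], [v_3], [v_4], [v_5]
  1-simplices (12): [v_0,v_1], [v_0,v_2], [v_0,v_3], [v_0,v_4], [v_1,v_2], [v_1,v_3], [v_1,v_4], [v_1,v_5], [v_2,v_3], [v_3,v_4], [v_3,v_5], [v_4,v_5]
  2-simplices (6): [v_0,v_1,v_2], [v_0,v_1,v_4], [v_0,v_3,v_4], [v_1,v_2,v_3], [v_1,v_3,v_5], [v_3,v_4,v_5]

so the chain groups are C_0 ≅ Z^6, C_1 ≅ Z^12, C_2 ≅ Z^6.

∂_1: C_1 → C_0 sends each edge [p,q] (with p < q) to q − p.
The 6×12 boundary matrix has rank 5 and Smith normal form diag(1,1,1,1,1).

Boundary ∂_2: C_2 → C_1 maps a triangle to the signed sum of its edges. For instance
  ∂[v_1,v_2,v_3] = [v_2,v_3] − [v_1,v_3] + [v_1,v_2],
  ∂[v_0,v_1,v_2] = [v_1,v_2] − [v_0,v_2] + [v_0,v_1].
The 12×6 boundary matrix has rank 6 and Smith normal form diag(1,1,1,1,1,1).

From H_k ≅ ker(∂_k) / im(∂_{k+1}) we obtain:

  H_0: rank C_0 − rank ∂_1 = 6 − 5 = 1, and the invariant factors of ∂_1 are all 1, so H_0 = Z.
  H_1: rank ker ∂_1 − rank ∂_2 = (12 − 5) − 6 = 1, and the invariant factors of ∂_2 are all 1, so H_1 = Z.
  H_2: rank ker ∂_2 − rank ∂_3 = (6 − 6) − 0 = 0, and there is no ∂_3, so H_2 = 0.

As a check, the Euler characteristic is 6 − 12 + 6 = 0, which agrees with 1 − 1 + 0 = 0.

H_0 ≅ Z,  H_1 ≅ Z,  H_2 = 0.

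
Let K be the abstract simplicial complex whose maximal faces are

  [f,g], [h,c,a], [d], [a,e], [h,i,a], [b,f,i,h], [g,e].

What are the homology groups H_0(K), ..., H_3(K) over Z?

Take the total order a < b < c < d < e < f < g < h < i on the vertex set. Then K (dimension 3) consists of the simplices:

  0-simplices (9): a, b, c, d, e, f, g, h, i
  1-simplices (13): ac, ae, ah, ai, bf, bh, bi, ch, eg, fg, fh, fi, hi
  2-simplices (6): ach, ahi, bfh, bfi, bhi, fhi
  3-simplices (1): bfhi

giving chain groups C_0 ≅ Z^9, C_1 ≅ Z^13, C_2 ≅ Z^6, C_3 ≅ Z^1.

∂_1: C_1 → C_0 sends each edge [p,q] (with p < q) to q − p. For instance
  ∂fi = i − f.
The resulting 9×13 matrix has rank 7, and its Smith normal form has invariant factors (1,1,1,1,1,1,1).

The boundary map ∂_2: C_2 → C_1 sends each 2-simplex [p,q,r] to [q,r] − [p,r] + [p,q]. For instance
  ∂ahi = hi − ai + ah,
  ∂bfi = fi − bi + bf.
As a 13×6 matrix over Z this has rank 5, with invariant factors (1,1,1,1,1).

∂_3: C_3 → C_2 sends each 3-simplex σ to the alternating sum Σ_i (−1)^i (σ with its i-th vertex removed). For instance
  ∂bfhi = fhi − bhi + bfi − bfh.
As a 6×1 matrix over Z this has rank 1, with invariant factors (1).

Reading off H_k = ker ∂_k / im ∂_{k+1}:

  H_0: rank C_0 − rank ∂_1 = 9 − 7 = 2, and the invariant factors of ∂_1 are all 1, so H_0 ≅ Z^2.
  H_1: rank ker ∂_1 − rank ∂_2 = (13 − 7) − 5 = 1, and the invariant factors of ∂_2 are all 1, so H_1 ≅ Z.
  H_2: rank ker ∂_2 − rank ∂_3 = (6 − 5) − 1 = 0, and the invariant factors of ∂_3 are all 1, so H_2 ≅ 0.
  H_3: rank ker ∂_3 − rank ∂_4 = (1 − 1) − 0 = 0, and there is no ∂_4, so H_3 ≅ 0.

As a check, the Euler characteristic is 9 − 13 + 6 − 1 = 1, which agrees with 2 − 1 + 0 − 0 = 1.

H_0 = Z^2,  H_1 = Z,  H_2 = 0,  H_3 = 0.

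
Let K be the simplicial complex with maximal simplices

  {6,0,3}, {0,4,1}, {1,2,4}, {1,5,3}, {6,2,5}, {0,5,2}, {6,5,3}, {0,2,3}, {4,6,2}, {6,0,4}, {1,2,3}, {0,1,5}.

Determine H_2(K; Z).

H_2 = 0.

We work with the vertex ordering 0 < 1 < 2 < 3 < 4 < 5 < 6. The simplices of K, each written with vertices in increasing order, are:

  0-simplices (7): [0], [1], [2], [3], [4], [5], [6]
  1-simplices (18): [0,1], [0,2], [0,3], [0,4], [0,5], [0,6], [1,2], [1,3], [1,4], [1,5], [2,3], [2,4], [2,5], [2,6], [3,5], [3,6], [4,6], [5,6]
  2-simplices (12): [0,1,4], [0,1,5], [0,2,3], [0,2,5], [0,3,6], [0,4,6], [1,2,3], [1,2,4], [1,3,5], [2,4,6], [2,5,6], [3,5,6]

giving chain groups C_0 ≅ Z^7, C_1 ≅ Z^18, C_2 ≅ Z^12.

The boundary map ∂_1: C_1 → C_0 is given by ∂[p,q] = [q] − [p].
This gives a 7×18 integer matrix of rank 6; reducing to Smith normal form yields diagonal entries (1,1,1,1,1,1).

The boundary map ∂_2: C_2 → C_1 sends each 2-simplex [p,q,r] to [q,r] − [p,r] + [p,q]. For instance
  ∂[2,4,6] = [4,6] − [2,6] + [2,4],
  ∂[2,5,6] = [5,6] − [2,6] + [2,5].
As a 18×12 matrix over Z this has rank 12, with invariant factors (1,1,1,1,1,1,1,1,1,1,1,2).

Reading off H_k = ker ∂_k / im ∂_{k+1}:

  H_2: rank ker ∂_2 − rank ∂_3 = (12 − 12) − 0 = 0, and there is no ∂_3, so H_2 = 0.

(K is a triangulation of the real projective plane RP^2.)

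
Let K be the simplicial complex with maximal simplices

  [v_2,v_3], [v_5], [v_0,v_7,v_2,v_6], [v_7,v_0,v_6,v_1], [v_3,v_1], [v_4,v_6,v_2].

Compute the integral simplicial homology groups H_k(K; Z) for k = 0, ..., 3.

Take the total order v_0 < v_1 < v_2 < v_3 < v_4 < v_5 < v_6 < v_7 on the vertex set. Then K (dimension 3) consists of the simplices:

  0-simplices (8): [v_0], [v_1], [v_2], [v_3], [v_4], [v_5], [v_6], [v_7]
  1-simplices (13): [v_0,v_1], [v_0,v_2], [v_0,v_6], [v_0,v_7], [v_1,v_3], [v_1,v_6], [v_1,v_7], [v_2,v_3], [v_2,v_4], [v_2,v_6], [v_2,v_7], [v_4,v_6], [v_6,v_7]
  2-simplices (8): [v_0,v_1,v_6], [v_0,v_1,v_7], [v_0,v_2,v_6], [v_0,v_2,v_7], [v_0,v_6,v_7], [v_1,v_6,v_7], [v_2,v_4,v_6], [v_2,v_6,v_7]
  3-simplices (2): [v_0,v_1,v_6,v_7], [v_0,v_2,v_6,v_7]

so the chain groups are C_0 ≅ Z^8, C_1 ≅ Z^13, C_2 ≅ Z^8, C_3 ≅ Z^2.

∂_1: C_1 → C_0 sends each edge [p,q] (with p < q) to q − p.
This gives a 8×13 integer matrix of rank 6; reducing to Smith normal form yields diagonal entries (1,1,1,1,1,1).

The boundary map ∂_2: C_2 → C_1 acts by ∂[p,q,r] = [q,r] − [p,r] + [p,q]. For instance
  ∂[v_0,v_2,v_7] = [v_2,v_7] − [v_0,v_7] + [v_0,v_2],
  ∂[v_0,v_1,v_7] = [v_1,v_7] − [v_0,v_7] + [v_0,v_1].
The 13×8 boundary matrix has rank 6 and Smith normal form diag(1,1,1,1,1,1).

Boundary ∂_3: C_3 → C_2 sends each 3-simplex σ to the alternating sum Σ_i (−1)^i (σ with its i-th vertex removed). For instance
  ∂[v_0,v_1,v_6,v_7] = [v_1,v_6,v_7] − [v_0,v_6,v_7] + [v_0,v_1,v_7] − [v_0,v_1,v_6],
  ∂[v_0,v_2,v_6,v_7] = [v_2,v_6,v_7] − [v_0,v_6,v_7] + [v_0,v_2,v_7] − [v_0,v_2,v_6].
The resulting 8×2 matrix has rank 2, and its Smith normal form has invariant factors (1,1).

Computing H_k = (kernel of ∂_k) / (image of ∂_{k+1}):

  H_0: rank C_0 − rank ∂_1 = 8 − 6 = 2, and the invariant factors of ∂_1 are all 1, so H_0 ≅ Z^2.
  H_1: rank ker ∂_1 − rank ∂_2 = (13 − 6) − 6 = 1, and the invariant factors of ∂_2 are all 1, so H_1 ≅ Z.
  H_2: rank ker ∂_2 − rank ∂_3 = (8 − 6) − 2 = 0, and the invariant factors of ∂_3 are all 1, so H_2 ≅ 0.
  H_3: rank ker ∂_3 − rank ∂_4 = (2 − 2) − 0 = 0, and there is no ∂_4, so H_3 ≅ 0.

H_0 ≅ Z^2,  H_1 ≅ Z,  H_2 = 0,  H_3 = 0.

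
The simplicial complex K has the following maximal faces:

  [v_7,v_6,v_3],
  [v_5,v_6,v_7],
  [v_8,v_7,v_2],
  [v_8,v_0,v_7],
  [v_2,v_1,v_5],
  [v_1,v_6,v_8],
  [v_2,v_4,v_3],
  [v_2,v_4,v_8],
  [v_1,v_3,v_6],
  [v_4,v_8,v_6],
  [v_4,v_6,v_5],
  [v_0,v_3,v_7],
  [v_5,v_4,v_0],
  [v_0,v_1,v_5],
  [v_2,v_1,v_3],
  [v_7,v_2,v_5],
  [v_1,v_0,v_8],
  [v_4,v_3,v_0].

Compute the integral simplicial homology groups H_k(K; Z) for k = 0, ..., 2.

K has 9 vertices, 27 edges, 18 triangles.
rank ∂_0 = 0, rank ∂_1 = 8 ⇒ b_0 = 9 − 0 − 8 = 1; all invariant factors of ∂_1 are 1 so no torsion. So H_0 ≅ Z.
rank ∂_1 = 8, rank ∂_2 = 17 ⇒ b_1 = 27 − 8 − 17 = 2; all invariant factors of ∂_2 are 1 so no torsion. So H_1 ≅ Z^2.
rank ∂_2 = 17, rank ∂_3 = 0 ⇒ b_2 = 18 − 17 − 0 = 1. So H_2 ≅ Z.

H_0 ≅ Z,  H_1 ≅ Z^2,  H_2 ≅ Z.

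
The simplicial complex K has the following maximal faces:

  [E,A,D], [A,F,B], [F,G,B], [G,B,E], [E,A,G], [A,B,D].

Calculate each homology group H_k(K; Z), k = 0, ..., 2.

H_0 ≅ Z,  H_1 ≅ Z,  H_2 = 0.

Order the vertices as A < B < D < E < F < G. Listing each simplex with vertices in this order, K has dimension 2 with simplices:

  0-simplices (6): A, B, D, E, F, G
  1-simplices (12): AB, AD, AE, AF, AG, BD, BE, BF, BG, DE, EG, FG
  2-simplices (6): ABD, ABF, ADE, AEG, BEG, BFG

giving chain groups C_0 ≅ Z^6, C_1 ≅ Z^12, C_2 ≅ Z^6.

The boundary map ∂_1: C_1 → C_0 is given by ∂[p,q] = [q] − [p].
As a 6×12 matrix over Z this has rank 5, with invariant factors (1,1,1,1,1).

Boundary ∂_2: C_2 → C_1 sends each 2-simplex [p,q,r] to [q,r] − [p,r] + [p,q]. For instance
  ∂ADE = DE − AE + AD,
  ∂AEG = EG − AG + AE.
The resulting 12×6 matrix has rank 6, and its Smith normal form has invariant factors (1,1,1,1,1,1).

Reading off H_k = ker ∂_k / im ∂_{k+1}:

  H_0: rank C_0 − rank ∂_1 = 6 − 5 = 1, and the invariant factors of ∂_1 are all 1, so H_0 ≅ Z.
  H_1: rank ker ∂_1 − rank ∂_2 = (12 − 5) − 6 = 1, and the invariant factors of ∂_2 are all 1, so H_1 ≅ Z.
  H_2: rank ker ∂_2 − rank ∂_3 = (6 − 6) − 0 = 0, and there is no ∂_3, so H_2 ≅ 0.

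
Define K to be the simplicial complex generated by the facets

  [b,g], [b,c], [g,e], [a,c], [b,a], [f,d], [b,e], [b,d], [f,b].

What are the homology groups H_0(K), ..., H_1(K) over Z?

H_0 = Z,  H_1 = Z^3.

Fix the vertex order a < b < c < d < e < f < g and write every simplex with vertices in increasing order. Then dim K = 1 and the simplices of K are:

  0-simplices (7): a, b, c, d, e, f, g
  1-simplices (9): ab, ac, bc, bd, be, bf, bg, df, eg

giving chain groups C_0 ≅ Z^7, C_1 ≅ Z^9.

∂_1: C_1 → C_0 sends each edge [p,q] (with p < q) to q − p.
The 7×9 boundary matrix has rank 6 and Smith normal form diag(1,1,1,1,1,1).

From H_k ≅ ker(∂_k) / im(∂_{k+1}) we obtain:

  H_0: rank C_0 − rank ∂_1 = 7 − 6 = 1, and the invariant factors of ∂_1 are all 1, so H_0 = Z.
  H_1: rank ker ∂_1 − rank ∂_2 = (9 − 6) − 0 = 3, and there is no ∂_2, so H_1 = Z^3.

As a check, the Euler characteristic is 7 − 9 = -2, which agrees with 1 − 3 = -2.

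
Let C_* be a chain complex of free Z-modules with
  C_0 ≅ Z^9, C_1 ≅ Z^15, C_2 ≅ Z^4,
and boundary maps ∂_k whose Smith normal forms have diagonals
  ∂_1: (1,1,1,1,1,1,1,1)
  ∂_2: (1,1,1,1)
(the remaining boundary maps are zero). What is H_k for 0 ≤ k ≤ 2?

H_0: b_0 = 9 − 0 − 8 = 1; torsion from ∂_1 factors > 1: none. So H_0 ≅ Z.
H_1: b_1 = 15 − 8 − 4 = 3; torsion from ∂_2 factors > 1: none. So H_1 ≅ Z^3.
H_2: b_2 = 4 − 4 − 0 = 0; torsion from ∂_3 factors > 1: none. So H_2 ≅ 0.

H_0 ≅ Z,  H_1 ≅ Z^3,  H_2 = 0.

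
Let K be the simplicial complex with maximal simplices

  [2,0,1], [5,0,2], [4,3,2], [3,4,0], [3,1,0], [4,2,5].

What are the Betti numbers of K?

b_0 = 1, b_1 = 1, b_2 = 0.

We work with the vertex ordering 0 < 1 < 2 < 3 < 4 < 5. The simplices of K, each written with vertices in increasing order, are:

  0-simplices (6): [0], [1], [2], [3], [4], [5]
  1-simplices (12): [0,1], [0,2], [0,3], [0,4], [0,5], [1,2], [1,3], [2,3], [2,4], [2,5], [3,4], [4,5]
  2-simplices (6): [0,1,2], [0,1,3], [0,2,5], [0,3,4], [2,3,4], [2,4,5]

so the chain groups are C_0 ≅ Z^6, C_1 ≅ Z^12, C_2 ≅ Z^6.

∂_1: C_1 → C_0 is given by ∂[p,q] = [q] − [p]. For instance
  ∂[0,4] = [4] − [0].
As a 6×12 matrix over Z this has rank 5, with invariant factors (1,1,1,1,1).

The boundary map ∂_2: C_2 → C_1 sends each 2-simplex [p,q,r] to [q,r] − [p,r] + [p,q]. For instance
  ∂[2,3,4] = [3,4] − [2,4] + [2,3],
  ∂[0,3,4] = [3,4] − [0,4] + [0,3].
The resulting 12×6 matrix has rank 6, and its Smith normal form has invariant factors (1,1,1,1,1,1).

Reading off H_k = ker ∂_k / im ∂_{k+1}:

  H_0: rank C_0 − rank ∂_1 = 6 − 5 = 1, and the invariant factors of ∂_1 are all 1, so H_0 ≅ Z.
  H_1: rank ker ∂_1 − rank ∂_2 = (12 − 5) − 6 = 1, and the invariant factors of ∂_2 are all 1, so H_1 ≅ Z.
  H_2: rank ker ∂_2 − rank ∂_3 = (6 − 6) − 0 = 0, and there is no ∂_3, so H_2 ≅ 0.

Hence the Betti numbers are b_0 = 1, b_1 = 1, b_2 = 0.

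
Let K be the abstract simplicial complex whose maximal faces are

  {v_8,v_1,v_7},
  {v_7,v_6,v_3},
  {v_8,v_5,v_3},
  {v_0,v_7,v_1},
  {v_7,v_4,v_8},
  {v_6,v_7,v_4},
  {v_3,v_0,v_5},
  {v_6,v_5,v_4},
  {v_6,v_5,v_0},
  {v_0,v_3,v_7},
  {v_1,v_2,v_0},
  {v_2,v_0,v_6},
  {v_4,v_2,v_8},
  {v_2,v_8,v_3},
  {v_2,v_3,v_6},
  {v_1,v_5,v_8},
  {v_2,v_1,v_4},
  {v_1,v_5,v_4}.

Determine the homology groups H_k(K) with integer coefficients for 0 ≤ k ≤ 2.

H_0 = Z,  H_1 = Z ⊕ Z/2,  H_2 = 0.

We work with the vertex ordering v_0 < v_1 < v_2 < v_3 < v_4 < v_5 < v_6 < v_7 < v_8. The simplices of K, each written with vertices in increasing order, are:

  0-simplices (9): [v_0], [v_1], [v_2], [v_3], [v_4], [v_5], [v_6], [v_7], [v_8]
  1-simplices (27): (27 of them)
  2-simplices (18): (18 of them)

giving chain groups C_0 ≅ Z^9, C_1 ≅ Z^27, C_2 ≅ Z^18.

Boundary ∂_1: C_1 → C_0 maps an edge to its endpoints' difference, ∂[p,q] = q − p. For instance
  ∂[v_2,v_6] = [v_6] − [v_2].
As a 9×27 matrix over Z this has rank 8, with invariant factors (1,1,1,1,1,1,1,1).

∂_2: C_2 → C_1 acts by ∂[p,q,r] = [q,r] − [p,r] + [p,q]. For instance
  ∂[v_0,v_5,v_6] = [v_5,v_6] − [v_0,v_6] + [v_0,v_5],
  ∂[v_0,v_1,v_2] = [v_1,v_2] − [v_0,v_2] + [v_0,v_1].
The resulting 27×18 matrix has rank 18, and its Smith normal form has invariant factors (1,1,1,1,1,1,1,1,1,1,1,1,1,1,1,1,1,2).

From H_k ≅ ker(∂_k) / im(∂_{k+1}) we obtain:

  H_0: rank C_0 − rank ∂_1 = 9 − 8 = 1, and the invariant factors of ∂_1 are all 1, so H_0 ≅ Z.
  H_1: rank ker ∂_1 − rank ∂_2 = (27 − 8) − 18 = 1, and ∂_2 has invariant factor 2 > 1, so H_1 ≅ Z ⊕ Z/2.
  H_2: rank ker ∂_2 − rank ∂_3 = (18 − 18) − 0 = 0, and there is no ∂_3, so H_2 ≅ 0.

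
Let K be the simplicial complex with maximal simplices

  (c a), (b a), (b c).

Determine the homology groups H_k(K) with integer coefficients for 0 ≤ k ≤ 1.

H_0 ≅ Z,  H_1 ≅ Z.

K has 3 vertices, 3 edges.
rank ∂_0 = 0, rank ∂_1 = 2 ⇒ b_0 = 3 − 0 − 2 = 1; all invariant factors of ∂_1 are 1 so no torsion. So H_0 ≅ Z.
rank ∂_1 = 2, rank ∂_2 = 0 ⇒ b_1 = 3 − 2 − 0 = 1. So H_1 ≅ Z.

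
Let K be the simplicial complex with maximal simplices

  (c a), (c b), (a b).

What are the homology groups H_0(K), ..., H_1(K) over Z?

H_0 = Z,  H_1 = Z.

We work with the vertex ordering a < b < c. The simplices of K, each written with vertices in increasing order, are:

  0-simplices (3): a, b, c
  1-simplices (3): ab, ac, bc

so the chain groups are C_0 ≅ Z^3, C_1 ≅ Z^3.

∂_1: C_1 → C_0 maps an edge to its endpoints' difference, ∂[p,q] = q − p.
As a 3×3 matrix over Z this has rank 2, with invariant factors (1,1).

Now H_k = ker ∂_k / im ∂_{k+1}, so:

  H_0: rank C_0 − rank ∂_1 = 3 − 2 = 1, and the invariant factors of ∂_1 are all 1, so H_0 ≅ Z.
  H_1: rank ker ∂_1 − rank ∂_2 = (3 − 2) − 0 = 1, and there is no ∂_2, so H_1 ≅ Z.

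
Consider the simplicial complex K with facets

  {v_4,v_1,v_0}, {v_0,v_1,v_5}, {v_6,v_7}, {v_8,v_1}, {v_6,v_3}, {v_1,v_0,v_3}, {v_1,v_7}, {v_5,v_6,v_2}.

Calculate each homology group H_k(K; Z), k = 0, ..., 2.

H_0 ≅ Z,  H_1 ≅ Z^2,  H_2 = 0.

We work with the vertex ordering v_0 < v_1 < v_2 < v_3 < v_4 < v_5 < v_6 < v_7 < v_8. The simplices of K, each written with vertices in increasing order, are:

  0-simplices (9): [v_0], [v_1], [v_2], [v_3], [v_4], [v_5], [v_6], [v_7], [v_8]
  1-simplices (14): [v_0,v_1], [v_0,v_3], [v_0,v_4], [v_0,v_5], [v_1,v_3], [v_1,v_4], [v_1,v_5], [v_1,v_7], [v_1,v_8], [v_2,v_5], [v_2,v_6], [v_3,v_6], [v_5,v_6], [v_6,v_7]
  2-simplices (4): [v_0,v_1,v_3], [v_0,v_1,v_4], [v_0,v_1,v_5], [v_2,v_5,v_6]

so the chain groups are C_0 ≅ Z^9, C_1 ≅ Z^14, C_2 ≅ Z^4.

The boundary map ∂_1: C_1 → C_0 maps an edge to its endpoints' difference, ∂[p,q] = q − p. For instance
  ∂[v_0,v_1] = [v_1] − [v_0].
As a 9×14 matrix over Z this has rank 8, with invariant factors (1,1,1,1,1,1,1,1).

The boundary map ∂_2: C_2 → C_1 acts by ∂[p,q,r] = [q,r] − [p,r] + [p,q]. For instance
  ∂[v_0,v_1,v_3] = [v_1,v_3] − [v_0,v_3] + [v_0,v_1],
  ∂[v_0,v_1,v_5] = [v_1,v_5] − [v_0,v_5] + [v_0,v_1].
The 14×4 boundary matrix has rank 4 and Smith normal form diag(1,1,1,1).

Reading off H_k = ker ∂_k / im ∂_{k+1}:

  H_0: rank C_0 − rank ∂_1 = 9 − 8 = 1, and the invariant factors of ∂_1 are all 1, so H_0 = Z.
  H_1: rank ker ∂_1 − rank ∂_2 = (14 − 8) − 4 = 2, and the invariant factors of ∂_2 are all 1, so H_1 = Z^2.
  H_2: rank ker ∂_2 − rank ∂_3 = (4 − 4) − 0 = 0, and there is no ∂_3, so H_2 = 0.

As a check, the Euler characteristic is 9 − 14 + 4 = -1, which agrees with 1 − 2 + 0 = -1.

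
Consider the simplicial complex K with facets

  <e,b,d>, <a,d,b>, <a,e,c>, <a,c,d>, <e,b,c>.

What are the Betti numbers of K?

Order the vertices as a < b < c < d < e. Listing each simplex with vertices in this order, K has dimension 2 with simplices:

  0-simplices (5): a, b, c, d, e
  1-simplices (10): ab, ac, ad, ae, bc, bd, be, cd, ce, de
  2-simplices (5): abd, acd, ace, bce, bde

Hence C_0 ≅ Z^5, C_1 ≅ Z^10, C_2 ≅ Z^5.

Boundary ∂_1: C_1 → C_0 sends each edge [p,q] (with p < q) to q − p. For instance
  ∂bd = d − b.
As a 5×10 matrix over Z this has rank 4, with invariant factors (1,1,1,1).

The boundary map ∂_2: C_2 → C_1 sends each 2-simplex [p,q,r] to [q,r] − [p,r] + [p,q]. For instance
  ∂abd = bd − ad + ab,
  ∂bde = de − be + bd.
The resulting 10×5 matrix has rank 5, and its Smith normal form has invariant factors (1,1,1,1,1).

From H_k ≅ ker(∂_k) / im(∂_{k+1}) we obtain:

  H_0: rank C_0 − rank ∂_1 = 5 − 4 = 1, and the invariant factors of ∂_1 are all 1, so H_0 = Z.
  H_1: rank ker ∂_1 − rank ∂_2 = (10 − 4) − 5 = 1, and the invariant factors of ∂_2 are all 1, so H_1 = Z.
  H_2: rank ker ∂_2 − rank ∂_3 = (5 − 5) − 0 = 0, and there is no ∂_3, so H_2 = 0.

Hence the Betti numbers are b_0 = 1, b_1 = 1, b_2 = 0.

b_0 = 1, b_1 = 1, b_2 = 0.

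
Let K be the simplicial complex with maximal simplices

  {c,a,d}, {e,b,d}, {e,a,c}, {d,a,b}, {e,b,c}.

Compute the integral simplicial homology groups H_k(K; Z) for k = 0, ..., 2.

H_0 = Z,  H_1 = Z,  H_2 = 0.

Take the total order a < b < c < d < e on the vertex set. Then K (dimension 2) consists of the simplices:

  0-simplices (5): a, b, c, d, e
  1-simplices (10): ab, ac, ad, ae, bc, bd, be, cd, ce, de
  2-simplices (5): abd, acd, ace, bce, bde

giving chain groups C_0 ≅ Z^5, C_1 ≅ Z^10, C_2 ≅ Z^5.

The boundary map ∂_1: C_1 → C_0 is given by ∂[p,q] = [q] − [p].
This gives a 5×10 integer matrix of rank 4; reducing to Smith normal form yields diagonal entries (1,1,1,1).

Boundary ∂_2: C_2 → C_1 acts by ∂[p,q,r] = [q,r] − [p,r] + [p,q]. For instance
  ∂bce = ce − be + bc,
  ∂ace = ce − ae + ac.
As a 10×5 matrix over Z this has rank 5, with invariant factors (1,1,1,1,1).

Now H_k = ker ∂_k / im ∂_{k+1}, so:

  H_0: rank C_0 − rank ∂_1 = 5 − 4 = 1, and the invariant factors of ∂_1 are all 1, so H_0 = Z.
  H_1: rank ker ∂_1 − rank ∂_2 = (10 − 4) − 5 = 1, and the invariant factors of ∂_2 are all 1, so H_1 = Z.
  H_2: rank ker ∂_2 − rank ∂_3 = (5 − 5) − 0 = 0, and there is no ∂_3, so H_2 = 0.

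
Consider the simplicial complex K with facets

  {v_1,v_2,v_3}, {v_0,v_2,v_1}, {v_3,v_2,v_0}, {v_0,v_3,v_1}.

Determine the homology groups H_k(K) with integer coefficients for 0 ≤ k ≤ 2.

H_0 ≅ Z,  H_1 = 0,  H_2 ≅ Z.

Order the vertices as v_0 < v_1 < v_2 < v_3. Listing each simplex with vertices in this order, K has dimension 2 with simplices:

  0-simplices (4): [v_0], [v_1], [v_2], [v_3]
  1-simplices (6): [v_0,v_1], [v_0,v_2], [v_0,v_3], [v_1,v_2], [v_1,v_3], [v_2,v_3]
  2-simplices (4): [v_0,v_1,v_2], [v_0,v_1,v_3], [v_0,v_2,v_3], [v_1,v_2,v_3]

so the chain groups are C_0 ≅ Z^4, C_1 ≅ Z^6, C_2 ≅ Z^4.

Boundary ∂_1: C_1 → C_0 sends each edge [p,q] (with p < q) to q − p.
The 4×6 boundary matrix has rank 3 and Smith normal form diag(1,1,1).

Boundary ∂_2: C_2 → C_1 acts by ∂[p,q,r] = [q,r] − [p,r] + [p,q]. For instance
  ∂[v_0,v_2,v_3] = [v_2,v_3] − [v_0,v_3] + [v_0,v_2],
  ∂[v_0,v_1,v_2] = [v_1,v_2] − [v_0,v_2] + [v_0,v_1].
The 6×4 boundary matrix has rank 3 and Smith normal form diag(1,1,1).

Reading off H_k = ker ∂_k / im ∂_{k+1}:

  H_0: rank C_0 − rank ∂_1 = 4 − 3 = 1, and the invariant factors of ∂_1 are all 1, so H_0 = Z.
  H_1: rank ker ∂_1 − rank ∂_2 = (6 − 3) − 3 = 0, and the invariant factors of ∂_2 are all 1, so H_1 = 0.
  H_2: rank ker ∂_2 − rank ∂_3 = (4 − 3) − 0 = 1, and there is no ∂_3, so H_2 = Z.

(K is a triangulation of the 2-sphere S^2.)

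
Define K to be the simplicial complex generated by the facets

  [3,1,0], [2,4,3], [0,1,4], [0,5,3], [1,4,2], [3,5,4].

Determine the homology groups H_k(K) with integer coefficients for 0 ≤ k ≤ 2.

Take the total order 0 < 1 < 2 < 3 < 4 < 5 on the vertex set. Then K (dimension 2) consists of the simplices:

  0-simplices (6): [0], [1], [2], [3], [4], [5]
  1-simplices (12): [0,1], [0,3], [0,4], [0,5], [1,2], [1,3], [1,4], [2,3], [2,4], [3,4], [3,5], [4,5]
  2-simplices (6): [0,1,3], [0,1,4], [0,3,5], [1,2,4], [2,3,4], [3,4,5]

giving chain groups C_0 ≅ Z^6, C_1 ≅ Z^12, C_2 ≅ Z^6.

The boundary map ∂_1: C_1 → C_0 is given by ∂[p,q] = [q] − [p]. For instance
  ∂[0,1] = [1] − [0].
The 6×12 boundary matrix has rank 5 and Smith normal form diag(1,1,1,1,1).

Boundary ∂_2: C_2 → C_1 sends each 2-simplex [p,q,r] to [q,r] − [p,r] + [p,q]. For instance
  ∂[0,3,5] = [3,5] − [0,5] + [0,3],
  ∂[3,4,5] = [4,5] − [3,5] + [3,4].
This gives a 12×6 integer matrix of rank 6; reducing to Smith normal form yields diagonal entries (1,1,1,1,1,1).

Reading off H_k = ker ∂_k / im ∂_{k+1}:

  H_0: rank C_0 − rank ∂_1 = 6 − 5 = 1, and the invariant factors of ∂_1 are all 1, so H_0 ≅ Z.
  H_1: rank ker ∂_1 − rank ∂_2 = (12 − 5) − 6 = 1, and the invariant factors of ∂_2 are all 1, so H_1 ≅ Z.
  H_2: rank ker ∂_2 − rank ∂_3 = (6 − 6) − 0 = 0, and there is no ∂_3, so H_2 ≅ 0.

H_0 ≅ Z,  H_1 ≅ Z,  H_2 = 0.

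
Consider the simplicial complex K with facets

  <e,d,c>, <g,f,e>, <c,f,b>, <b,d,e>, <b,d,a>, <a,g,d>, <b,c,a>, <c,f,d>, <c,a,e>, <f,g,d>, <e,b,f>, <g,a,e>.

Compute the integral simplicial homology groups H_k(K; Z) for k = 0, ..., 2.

K has 7 vertices, 18 edges, 12 triangles.
rank ∂_0 = 0, rank ∂_1 = 6 ⇒ b_0 = 7 − 0 − 6 = 1; all invariant factors of ∂_1 are 1 so no torsion. So H_0 = Z.
rank ∂_1 = 6, rank ∂_2 = 12 ⇒ b_1 = 18 − 6 − 12 = 0; ∂_2 has invariant factor(s) [2] giving torsion. So H_1 = Z/2.
rank ∂_2 = 12, rank ∂_3 = 0 ⇒ b_2 = 12 − 12 − 0 = 0. So H_2 = 0.

H_0 ≅ Z,  H_1 ≅ Z/2,  H_2 = 0.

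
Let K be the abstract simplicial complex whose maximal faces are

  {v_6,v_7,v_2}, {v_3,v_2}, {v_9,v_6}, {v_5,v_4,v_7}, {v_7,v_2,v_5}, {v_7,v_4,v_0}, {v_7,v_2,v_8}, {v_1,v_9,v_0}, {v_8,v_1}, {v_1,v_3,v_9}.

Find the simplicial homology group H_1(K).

Fix the vertex order v_0 < v_1 < v_2 < v_3 < v_4 < v_5 < v_6 < v_7 < v_8 < v_9 and write every simplex with vertices in increasing order. Then dim K = 2 and the simplices of K are:

  0-simplices (10): [v_0], [v_1], [v_2], [v_3], [v_4], [v_5], [v_6], [v_7], [v_8], [v_9]
  1-simplices (19): (19 of them)
  2-simplices (7): [v_0,v_1,v_9], [v_0,v_4,v_7], [v_1,v_3,v_9], [v_2,v_5,v_7], [v_2,v_6,v_7], [v_2,v_7,v_8], [v_4,v_5,v_7]

giving chain groups C_0 ≅ Z^10, C_1 ≅ Z^19, C_2 ≅ Z^7.

Boundary ∂_1: C_1 → C_0 is given by ∂[p,q] = [q] − [p].
As a 10×19 matrix over Z this has rank 9, with invariant factors (1,1,1,1,1,1,1,1,1).

∂_2: C_2 → C_1 sends each 2-simplex [p,q,r] to [q,r] − [p,r] + [p,q]. For instance
  ∂[v_0,v_4,v_7] = [v_4,v_7] − [v_0,v_7] + [v_0,v_4],
  ∂[v_4,v_5,v_7] = [v_5,v_7] − [v_4,v_7] + [v_4,v_5].
As a 19×7 matrix over Z this has rank 7, with invariant factors (1,1,1,1,1,1,1).

Now H_k = ker ∂_k / im ∂_{k+1}, so:

  H_1: rank ker ∂_1 − rank ∂_2 = (19 − 9) − 7 = 3, and the invariant factors of ∂_2 are all 1, so H_1 ≅ Z^3.

H_1 = Z^3.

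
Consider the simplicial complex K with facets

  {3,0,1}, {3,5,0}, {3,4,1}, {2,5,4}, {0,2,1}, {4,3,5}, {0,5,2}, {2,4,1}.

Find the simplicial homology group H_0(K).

H_0 = Z.

We work with the vertex ordering 0 < 1 < 2 < 3 < 4 < 5. The simplices of K, each written with vertices in increasing order, are:

  0-simplices (6): [0], [1], [2], [3], [4], [5]
  1-simplices (12): [0,1], [0,2], [0,3], [0,5], [1,2], [1,3], [1,4], [2,4], [2,5], [3,4], [3,5], [4,5]
  2-simplices (8): [0,1,2], [0,1,3], [0,2,5], [0,3,5], [1,2,4], [1,3,4], [2,4,5], [3,4,5]

giving chain groups C_0 ≅ Z^6, C_1 ≅ Z^12, C_2 ≅ Z^8.

Boundary ∂_1: C_1 → C_0 maps an edge to its endpoints' difference, ∂[p,q] = q − p. For instance
  ∂[4,5] = [5] − [4].
This gives a 6×12 integer matrix of rank 5; reducing to Smith normal form yields diagonal entries (1,1,1,1,1).

The boundary map ∂_2: C_2 → C_1 sends each 2-simplex [p,q,r] to [q,r] − [p,r] + [p,q]. For instance
  ∂[0,2,5] = [2,5] − [0,5] + [0,2],
  ∂[1,3,4] = [3,4] − [1,4] + [1,3].
As a 12×8 matrix over Z this has rank 7, with invariant factors (1,1,1,1,1,1,1).

From H_k ≅ ker(∂_k) / im(∂_{k+1}) we obtain:

  H_0: rank C_0 − rank ∂_1 = 6 − 5 = 1, and the invariant factors of ∂_1 are all 1, so H_0 ≅ Z.

(K is a triangulation of the 2-sphere S^2.)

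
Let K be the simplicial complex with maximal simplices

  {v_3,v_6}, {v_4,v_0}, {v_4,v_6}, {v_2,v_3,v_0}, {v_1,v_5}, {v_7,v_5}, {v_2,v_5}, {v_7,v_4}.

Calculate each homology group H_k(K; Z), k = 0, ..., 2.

H_0 ≅ Z,  H_1 ≅ Z^2,  H_2 = 0.

K has 8 vertices, 10 edges, 1 triangle.
rank ∂_0 = 0, rank ∂_1 = 7 ⇒ b_0 = 8 − 0 − 7 = 1; all invariant factors of ∂_1 are 1 so no torsion. So H_0 = Z.
rank ∂_1 = 7, rank ∂_2 = 1 ⇒ b_1 = 10 − 7 − 1 = 2; all invariant factors of ∂_2 are 1 so no torsion. So H_1 = Z^2.
rank ∂_2 = 1, rank ∂_3 = 0 ⇒ b_2 = 1 − 1 − 0 = 0. So H_2 = 0.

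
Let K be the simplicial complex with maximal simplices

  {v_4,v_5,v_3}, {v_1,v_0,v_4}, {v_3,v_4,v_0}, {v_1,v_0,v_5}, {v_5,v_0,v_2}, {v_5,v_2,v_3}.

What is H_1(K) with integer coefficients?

H_1 ≅ Z.

Fix the vertex order v_0 < v_1 < v_2 < v_3 < v_4 < v_5 and write every simplex with vertices in increasing order. Then dim K = 2 and the simplices of K are:

  0-simplices (6): [v_0], [v_1], [v_2], [v_3], [v_4], [v_5]
  1-simplices (12): [v_0,v_1], [v_0,v_2], [v_0,v_3], [v_0,v_4], [v_0,v_5], [v_1,v_4], [v_1,v_5], [v_2,v_3], [v_2,v_5], [v_3,v_4], [v_3,v_5], [v_4,v_5]
  2-simplices (6): [v_0,v_1,v_4], [v_0,v_1,v_5], [v_0,v_2,v_5], [v_0,v_3,v_4], [v_2,v_3,v_5], [v_3,v_4,v_5]

so the chain groups are C_0 ≅ Z^6, C_1 ≅ Z^12, C_2 ≅ Z^6.

The boundary map ∂_1: C_1 → C_0 sends each edge [p,q] (with p < q) to q − p. For instance
  ∂[v_0,v_1] = [v_1] − [v_0].
The 6×12 boundary matrix has rank 5 and Smith normal form diag(1,1,1,1,1).

Boundary ∂_2: C_2 → C_1 sends each 2-simplex [p,q,r] to [q,r] − [p,r] + [p,q]. For instance
  ∂[v_2,v_3,v_5] = [v_3,v_5] − [v_2,v_5] + [v_2,v_3],
  ∂[v_0,v_3,v_4] = [v_3,v_4] − [v_0,v_4] + [v_0,v_3].
The 12×6 boundary matrix has rank 6 and Smith normal form diag(1,1,1,1,1,1).

Computing H_k = (kernel of ∂_k) / (image of ∂_{k+1}):

  H_1: rank ker ∂_1 − rank ∂_2 = (12 − 5) − 6 = 1, and the invariant factors of ∂_2 are all 1, so H_1 = Z.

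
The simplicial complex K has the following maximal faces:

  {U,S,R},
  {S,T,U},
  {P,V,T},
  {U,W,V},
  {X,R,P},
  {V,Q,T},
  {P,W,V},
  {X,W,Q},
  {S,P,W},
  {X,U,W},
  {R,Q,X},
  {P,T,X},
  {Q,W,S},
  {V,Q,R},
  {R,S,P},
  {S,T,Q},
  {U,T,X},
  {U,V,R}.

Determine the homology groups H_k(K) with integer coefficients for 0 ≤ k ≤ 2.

H_0 ≅ Z,  H_1 ≅ Z^2,  H_2 ≅ Z.

Order the vertices as P < Q < R < S < T < U < V < W < X. Listing each simplex with vertices in this order, K has dimension 2 with simplices:

  0-simplices (9): P, Q, R, S, T, U, V, W, X
  1-simplices (27): PR, PS, PT, PV, PW, PX, QR, QS, QT, QV, QW, QX, RS, RU, RV, RX, ST, SU, SW, TU, TV, TX, UV, UW, UX, VW, WX
  2-simplices (18): PRS, PRX, PSW, PTV, PTX, PVW, QRV, QRX, QST, QSW, QTV, QWX, RSU, RUV, STU, TUX, UVW, UWX

Hence C_0 ≅ Z^9, C_1 ≅ Z^27, C_2 ≅ Z^18.

Boundary ∂_1: C_1 → C_0 maps an edge to its endpoints' difference, ∂[p,q] = q − p. For instance
  ∂QS = S − Q.
The resulting 9×27 matrix has rank 8, and its Smith normal form has invariant factors (1,1,1,1,1,1,1,1).

∂_2: C_2 → C_1 acts by ∂[p,q,r] = [q,r] − [p,r] + [p,q]. For instance
  ∂PTX = TX − PX + PT,
  ∂PRS = RS − PS + PR.
As a 27×18 matrix over Z this has rank 17, with invariant factors (1,1,1,1,1,1,1,1,1,1,1,1,1,1,1,1,1).

Now H_k = ker ∂_k / im ∂_{k+1}, so:

  H_0: rank C_0 − rank ∂_1 = 9 − 8 = 1, and the invariant factors of ∂_1 are all 1, so H_0 ≅ Z.
  H_1: rank ker ∂_1 − rank ∂_2 = (27 − 8) − 17 = 2, and the invariant factors of ∂_2 are all 1, so H_1 ≅ Z^2.
  H_2: rank ker ∂_2 − rank ∂_3 = (18 − 17) − 0 = 1, and there is no ∂_3, so H_2 ≅ Z.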